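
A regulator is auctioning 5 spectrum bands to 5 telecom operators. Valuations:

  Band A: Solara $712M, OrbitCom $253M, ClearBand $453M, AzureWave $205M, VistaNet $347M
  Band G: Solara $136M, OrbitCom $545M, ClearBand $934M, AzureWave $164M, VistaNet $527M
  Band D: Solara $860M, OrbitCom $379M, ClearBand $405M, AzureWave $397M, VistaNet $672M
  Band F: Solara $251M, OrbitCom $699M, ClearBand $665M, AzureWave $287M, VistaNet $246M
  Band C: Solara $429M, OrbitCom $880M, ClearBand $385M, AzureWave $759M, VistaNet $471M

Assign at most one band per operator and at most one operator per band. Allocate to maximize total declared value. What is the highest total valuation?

Optimal: Solara→Band A ($712M), OrbitCom→Band F ($699M), ClearBand→Band G ($934M), AzureWave→Band C ($759M), VistaNet→Band D ($672M) — total 712+699+934+759+672 = $3776M.
Max-entry greedy (repeatedly take the single best remaining cell) gives $3308M, worse by 468.

Maximum total: $3776M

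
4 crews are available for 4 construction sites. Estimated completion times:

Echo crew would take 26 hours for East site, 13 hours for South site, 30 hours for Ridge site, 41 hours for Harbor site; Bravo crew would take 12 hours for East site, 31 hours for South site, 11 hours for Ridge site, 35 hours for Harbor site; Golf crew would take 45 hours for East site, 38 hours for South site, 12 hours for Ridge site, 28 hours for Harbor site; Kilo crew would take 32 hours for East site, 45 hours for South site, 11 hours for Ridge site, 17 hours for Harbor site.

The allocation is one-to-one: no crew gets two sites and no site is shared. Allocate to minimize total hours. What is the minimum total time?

Optimal: Echo crew→South site (13 hours), Bravo crew→East site (12 hours), Golf crew→Ridge site (12 hours), Kilo crew→Harbor site (17 hours) — total 13+12+12+17 = 54 hours.
Row-greedy (each crew in turn takes its cheapest remaining site) gives 84 hours, worse by 30.
Next-best assignment: Echo crew→South site, Bravo crew→East site, Golf crew→Harbor site, Kilo crew→Ridge site = 64 hours.
Checked against all permutations: 54 hours is optimal.

Minimum total: 54 hours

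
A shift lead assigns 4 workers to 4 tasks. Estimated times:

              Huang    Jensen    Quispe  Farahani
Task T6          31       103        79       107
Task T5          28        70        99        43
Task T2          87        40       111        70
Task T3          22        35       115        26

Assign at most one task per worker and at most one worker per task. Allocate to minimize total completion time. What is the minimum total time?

This is the linear assignment problem.
Optimal: Huang→Task T5 (28 min), Jensen→Task T2 (40 min), Quispe→Task T6 (79 min), Farahani→Task T3 (26 min) — total 28+40+79+26 = 173 min.

Minimum total: 173 min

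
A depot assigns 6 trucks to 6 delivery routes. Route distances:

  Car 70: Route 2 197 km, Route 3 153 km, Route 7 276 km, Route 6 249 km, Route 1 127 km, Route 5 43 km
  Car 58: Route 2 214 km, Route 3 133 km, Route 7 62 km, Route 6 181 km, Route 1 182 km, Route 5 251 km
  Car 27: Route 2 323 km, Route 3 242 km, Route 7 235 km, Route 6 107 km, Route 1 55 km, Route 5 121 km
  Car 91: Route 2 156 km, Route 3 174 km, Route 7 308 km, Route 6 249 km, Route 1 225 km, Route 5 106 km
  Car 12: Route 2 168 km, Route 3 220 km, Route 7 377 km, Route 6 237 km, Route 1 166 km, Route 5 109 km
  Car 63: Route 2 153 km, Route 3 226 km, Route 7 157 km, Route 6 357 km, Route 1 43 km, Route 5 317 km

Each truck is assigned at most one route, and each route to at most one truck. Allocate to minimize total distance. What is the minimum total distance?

Min total: 597 km

This is a one-to-one assignment (minimum-cost bipartite matching).
Optimal: Car 70→Route 5 (43 km), Car 58→Route 7 (62 km), Car 27→Route 6 (107 km), Car 91→Route 3 (174 km), Car 12→Route 2 (168 km), Car 63→Route 1 (43 km) — total 43+62+107+174+168+43 = 597 km.
Row-greedy (each truck in turn takes its cheapest remaining route) gives 893 km, worse by 296.
Next-best assignment: Car 70→Route 3, Car 58→Route 7, Car 27→Route 6, Car 91→Route 2, Car 12→Route 5, Car 63→Route 1 = 630 km.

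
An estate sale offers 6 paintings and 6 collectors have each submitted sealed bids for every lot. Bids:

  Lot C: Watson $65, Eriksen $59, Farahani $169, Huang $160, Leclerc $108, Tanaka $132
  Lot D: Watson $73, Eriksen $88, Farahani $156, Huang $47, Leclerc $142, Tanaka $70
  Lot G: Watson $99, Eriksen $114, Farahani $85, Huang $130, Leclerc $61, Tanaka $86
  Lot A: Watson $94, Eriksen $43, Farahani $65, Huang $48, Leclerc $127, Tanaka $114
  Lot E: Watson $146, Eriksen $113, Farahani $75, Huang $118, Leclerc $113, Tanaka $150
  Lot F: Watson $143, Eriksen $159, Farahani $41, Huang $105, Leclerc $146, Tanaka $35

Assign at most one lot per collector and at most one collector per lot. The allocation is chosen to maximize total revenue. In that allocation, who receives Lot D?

Optimal: Watson→Lot E ($146), Eriksen→Lot F ($159), Farahani→Lot C ($169), Huang→Lot G ($130), Leclerc→Lot D ($142), Tanaka→Lot A ($114) — total 146+159+169+130+142+114 = $860.
Max-entry greedy (repeatedly take the single best remaining cell) gives $844, worse by 16.
Next-best assignment: Watson→Lot G, Eriksen→Lot F, Farahani→Lot D, Huang→Lot C, Leclerc→Lot A, Tanaka→Lot E = $851.
Leclerc's own top lot is Lot F ($146), but forcing Leclerc→Lot F and reassigning the rest optimally gives only $836 — worse by 24.

Leclerc receives Lot D.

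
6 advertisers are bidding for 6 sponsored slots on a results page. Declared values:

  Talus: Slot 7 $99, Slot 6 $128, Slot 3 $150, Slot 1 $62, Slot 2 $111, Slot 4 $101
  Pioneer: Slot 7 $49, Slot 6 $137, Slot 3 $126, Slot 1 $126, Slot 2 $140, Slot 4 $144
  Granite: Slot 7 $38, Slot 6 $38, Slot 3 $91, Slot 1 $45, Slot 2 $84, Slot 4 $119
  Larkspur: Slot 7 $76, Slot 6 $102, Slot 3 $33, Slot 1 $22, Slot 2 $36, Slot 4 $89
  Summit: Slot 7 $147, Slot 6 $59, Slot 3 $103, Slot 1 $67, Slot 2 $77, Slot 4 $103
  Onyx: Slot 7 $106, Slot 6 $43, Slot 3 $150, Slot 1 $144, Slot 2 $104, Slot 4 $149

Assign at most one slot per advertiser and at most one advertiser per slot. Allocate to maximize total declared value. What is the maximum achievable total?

Maximum total: $802

This is the linear assignment problem.
Optimal: Talus→Slot 3 ($150), Pioneer→Slot 2 ($140), Granite→Slot 4 ($119), Larkspur→Slot 6 ($102), Summit→Slot 7 ($147), Onyx→Slot 1 ($144) — total 150+140+119+102+147+144 = $802.
Column-greedy (each slot in turn goes to its best remaining advertiser) gives $751, worse by 51.
Every other assignment is strictly worse.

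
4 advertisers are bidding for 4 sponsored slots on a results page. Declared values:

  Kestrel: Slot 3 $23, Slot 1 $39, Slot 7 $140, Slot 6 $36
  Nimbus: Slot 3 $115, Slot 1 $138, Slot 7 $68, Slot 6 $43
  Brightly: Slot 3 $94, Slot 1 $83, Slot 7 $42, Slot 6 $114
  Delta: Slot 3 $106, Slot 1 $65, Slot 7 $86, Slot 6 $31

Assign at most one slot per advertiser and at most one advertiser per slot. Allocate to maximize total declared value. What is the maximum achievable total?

Optimal: Kestrel→Slot 7 ($140), Nimbus→Slot 1 ($138), Brightly→Slot 6 ($114), Delta→Slot 3 ($106) — total 140+138+114+106 = $498.
Column-greedy (each slot in turn goes to its best remaining advertiser) gives $369, worse by 129.
Swapping Nimbus↔Brightly (Nimbus→Slot 6 $43, Brightly→Slot 1 $83) loses 126.
Checked against all permutations: $498 is optimal.

Maximum total: $498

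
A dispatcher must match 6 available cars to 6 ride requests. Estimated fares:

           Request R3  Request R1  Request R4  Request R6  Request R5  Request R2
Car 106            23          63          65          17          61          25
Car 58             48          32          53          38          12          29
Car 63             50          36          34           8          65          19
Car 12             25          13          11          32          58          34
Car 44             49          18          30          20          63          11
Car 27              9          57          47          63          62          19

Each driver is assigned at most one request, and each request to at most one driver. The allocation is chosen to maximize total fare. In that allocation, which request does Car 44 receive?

Optimal: Car 106→Request R1 ($63), Car 58→Request R4 ($53), Car 63→Request R5 ($65), Car 12→Request R2 ($34), Car 44→Request R3 ($49), Car 27→Request R6 ($63) — total 63+53+65+34+49+63 = $327.
Column-greedy (each request in turn goes to its best remaining driver) gives $326, worse by 1.
Swapping Car 63↔Car 106 (Car 63→Request R1 $36, Car 106→Request R5 $61) loses 31.
Car 44's own top request is Request R5 ($63), but forcing Car 44→Request R5 and reassigning the rest optimally gives only $326 — worse by 1.

Car 44 receives Request R3.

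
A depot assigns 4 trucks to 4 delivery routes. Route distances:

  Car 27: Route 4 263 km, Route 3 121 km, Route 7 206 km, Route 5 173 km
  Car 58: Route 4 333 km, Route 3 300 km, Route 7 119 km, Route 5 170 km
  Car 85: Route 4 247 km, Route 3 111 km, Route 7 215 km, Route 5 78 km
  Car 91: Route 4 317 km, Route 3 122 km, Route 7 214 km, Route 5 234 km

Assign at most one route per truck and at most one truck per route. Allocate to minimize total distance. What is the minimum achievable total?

This is the linear assignment problem.
Optimal: Car 27→Route 4 (263 km), Car 58→Route 7 (119 km), Car 85→Route 5 (78 km), Car 91→Route 3 (122 km) — total 263+119+78+122 = 582 km.
Row-greedy (each truck in turn takes its cheapest remaining route) gives 635 km, worse by 53.
Next-best assignment: Car 27→Route 3, Car 58→Route 7, Car 85→Route 5, Car 91→Route 4 = 635 km.
No other one-to-one assignment undercuts 582 km.

Min total: 582 km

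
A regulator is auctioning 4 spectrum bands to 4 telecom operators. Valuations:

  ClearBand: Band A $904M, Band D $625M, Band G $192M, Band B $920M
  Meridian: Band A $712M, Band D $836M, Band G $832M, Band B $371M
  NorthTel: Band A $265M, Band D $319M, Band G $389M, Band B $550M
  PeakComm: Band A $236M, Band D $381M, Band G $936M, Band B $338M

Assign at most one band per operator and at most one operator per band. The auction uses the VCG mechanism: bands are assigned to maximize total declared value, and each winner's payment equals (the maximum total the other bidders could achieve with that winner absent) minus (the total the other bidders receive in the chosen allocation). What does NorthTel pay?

Efficient allocation: ClearBand→Band A ($904M), Meridian→Band D ($836M), NorthTel→Band B ($550M), PeakComm→Band G ($936M); total welfare W = $3226M.
NorthTel receives Band B at value $550M, so the others get W − 550 = $2676M.
Without NorthTel: best allocation of the remaining 3 bidders over all 4 bands is ClearBand→Band B ($920M), Meridian→Band D ($836M), PeakComm→Band G ($936M), total $2692M.
VCG payment = (others' best without NorthTel) − (others' welfare with NorthTel) = 2692 − 2676 = $16M.

NorthTel pays $16M.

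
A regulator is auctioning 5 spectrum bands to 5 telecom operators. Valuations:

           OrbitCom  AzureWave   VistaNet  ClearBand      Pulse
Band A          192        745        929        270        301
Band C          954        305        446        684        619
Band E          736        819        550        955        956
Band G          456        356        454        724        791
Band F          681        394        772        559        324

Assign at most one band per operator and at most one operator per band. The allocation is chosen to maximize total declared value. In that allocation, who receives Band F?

Optimal: OrbitCom→Band C ($954M), AzureWave→Band A ($745M), VistaNet→Band F ($772M), ClearBand→Band E ($955M), Pulse→Band G ($791M) — total 954+745+772+955+791 = $4217M.
Checked against all permutations: $4217M is optimal.
VistaNet's own top band is Band A ($929M), but forcing VistaNet→Band A and reassigning the rest optimally gives only $4052M — worse by 165.

VistaNet receives Band F.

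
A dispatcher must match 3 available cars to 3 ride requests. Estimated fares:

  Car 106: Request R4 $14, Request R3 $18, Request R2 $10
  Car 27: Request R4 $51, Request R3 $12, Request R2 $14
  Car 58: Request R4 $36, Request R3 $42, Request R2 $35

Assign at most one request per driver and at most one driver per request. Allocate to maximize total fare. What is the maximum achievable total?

Max total: $104

This is the linear assignment problem.
Optimal: Car 106→Request R3 ($18), Car 27→Request R4 ($51), Car 58→Request R2 ($35) — total 18+51+35 = $104.
Max-entry greedy (repeatedly take the single best remaining cell) gives $103, worse by 1.
Swapping Car 58↔Car 106 (Car 58→Request R3 $42, Car 106→Request R2 $10) loses 1.
Checked against all permutations: $104 is optimal.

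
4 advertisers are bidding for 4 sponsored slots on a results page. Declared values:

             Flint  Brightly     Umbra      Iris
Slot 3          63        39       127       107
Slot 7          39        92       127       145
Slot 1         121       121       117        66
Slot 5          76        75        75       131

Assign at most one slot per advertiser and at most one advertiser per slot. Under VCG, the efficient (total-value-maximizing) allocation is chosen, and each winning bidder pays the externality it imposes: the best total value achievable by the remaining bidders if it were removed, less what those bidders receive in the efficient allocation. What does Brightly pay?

Efficient allocation: Flint→Slot 1 ($121), Brightly→Slot 7 ($92), Umbra→Slot 3 ($127), Iris→Slot 5 ($131); total welfare W = $471.
Brightly receives Slot 7 at value $92, so the others get W − 92 = $379.
Without Brightly: best allocation of the remaining 3 bidders over all 4 slots is Flint→Slot 1 ($121), Umbra→Slot 3 ($127), Iris→Slot 7 ($145), total $393.
VCG payment = (others' best without Brightly) − (others' welfare with Brightly) = 393 − 379 = $14.

Brightly pays $14.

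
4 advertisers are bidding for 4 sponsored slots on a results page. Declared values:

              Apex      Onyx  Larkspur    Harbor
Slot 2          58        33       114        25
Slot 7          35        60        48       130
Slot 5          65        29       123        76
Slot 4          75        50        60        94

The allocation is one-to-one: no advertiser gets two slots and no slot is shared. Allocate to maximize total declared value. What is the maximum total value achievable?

Treat this as an assignment problem: match each advertiser to one slot.
Optimal: Apex→Slot 2 ($58), Onyx→Slot 4 ($50), Larkspur→Slot 5 ($123), Harbor→Slot 7 ($130) — total 58+50+123+130 = $361.
Column-greedy (each slot in turn goes to its best remaining advertiser) gives $359, worse by 2.

Maximum total: $361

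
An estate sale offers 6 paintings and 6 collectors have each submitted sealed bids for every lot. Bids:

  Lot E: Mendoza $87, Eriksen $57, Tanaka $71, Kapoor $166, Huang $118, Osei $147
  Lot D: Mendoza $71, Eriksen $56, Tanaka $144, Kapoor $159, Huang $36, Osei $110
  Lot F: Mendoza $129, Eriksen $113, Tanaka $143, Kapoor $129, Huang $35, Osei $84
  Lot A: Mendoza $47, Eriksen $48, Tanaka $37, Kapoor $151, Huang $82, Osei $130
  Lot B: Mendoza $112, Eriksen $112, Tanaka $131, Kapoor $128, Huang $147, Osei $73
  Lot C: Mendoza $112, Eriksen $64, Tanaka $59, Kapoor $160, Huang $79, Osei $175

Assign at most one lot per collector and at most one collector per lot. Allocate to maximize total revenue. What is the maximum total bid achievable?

Optimal: Mendoza→Lot F ($129), Eriksen→Lot B ($112), Tanaka→Lot D ($144), Kapoor→Lot A ($151), Huang→Lot E ($118), Osei→Lot C ($175) — total 129+112+144+151+118+175 = $829.
Row-greedy (each collector in turn takes its best remaining lot) gives $808, worse by 21.
Swapping Mendoza↔Osei (Mendoza→Lot C $112, Osei→Lot F $84) loses 108.

Maximum total: $829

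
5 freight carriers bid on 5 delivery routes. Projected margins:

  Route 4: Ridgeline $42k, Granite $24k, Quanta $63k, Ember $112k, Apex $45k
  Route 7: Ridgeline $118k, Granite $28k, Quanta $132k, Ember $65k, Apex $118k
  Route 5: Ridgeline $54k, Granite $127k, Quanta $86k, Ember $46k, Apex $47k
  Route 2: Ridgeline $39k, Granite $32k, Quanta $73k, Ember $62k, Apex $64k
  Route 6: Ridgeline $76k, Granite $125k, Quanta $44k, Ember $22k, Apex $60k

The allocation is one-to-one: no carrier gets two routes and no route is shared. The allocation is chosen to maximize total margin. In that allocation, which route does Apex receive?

Apex receives Route 2.

This is the linear assignment problem.
Optimal: Ridgeline→Route 6 ($76k), Granite→Route 5 ($127k), Quanta→Route 7 ($132k), Ember→Route 4 ($112k), Apex→Route 2 ($64k) — total 76+127+132+112+64 = $511k.
Row-greedy (each carrier in turn takes its best remaining route) gives $490k, worse by 21.
Checked against all permutations: $511k is optimal.
Apex's own top route is Route 7 ($118k), but forcing Apex→Route 7 and reassigning the rest optimally gives only $506k — worse by 5.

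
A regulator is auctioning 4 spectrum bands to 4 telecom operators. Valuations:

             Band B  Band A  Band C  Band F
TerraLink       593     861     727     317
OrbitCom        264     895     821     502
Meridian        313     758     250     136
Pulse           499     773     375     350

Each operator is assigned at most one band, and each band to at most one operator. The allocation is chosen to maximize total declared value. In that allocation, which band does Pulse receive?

Pulse receives Band F.

This is the linear assignment problem.
Optimal: TerraLink→Band B ($593M), OrbitCom→Band C ($821M), Meridian→Band A ($758M), Pulse→Band F ($350M) — total 593+821+758+350 = $2522M.
Row-greedy (each operator in turn takes its best remaining band) gives $2345M, worse by 177.
Next-best assignment: TerraLink→Band C, OrbitCom→Band F, Meridian→Band A, Pulse→Band B = $2486M.
Pulse's own top band is Band A ($773M), but forcing Pulse→Band A and reassigning the rest optimally gives only $2323M — worse by 199.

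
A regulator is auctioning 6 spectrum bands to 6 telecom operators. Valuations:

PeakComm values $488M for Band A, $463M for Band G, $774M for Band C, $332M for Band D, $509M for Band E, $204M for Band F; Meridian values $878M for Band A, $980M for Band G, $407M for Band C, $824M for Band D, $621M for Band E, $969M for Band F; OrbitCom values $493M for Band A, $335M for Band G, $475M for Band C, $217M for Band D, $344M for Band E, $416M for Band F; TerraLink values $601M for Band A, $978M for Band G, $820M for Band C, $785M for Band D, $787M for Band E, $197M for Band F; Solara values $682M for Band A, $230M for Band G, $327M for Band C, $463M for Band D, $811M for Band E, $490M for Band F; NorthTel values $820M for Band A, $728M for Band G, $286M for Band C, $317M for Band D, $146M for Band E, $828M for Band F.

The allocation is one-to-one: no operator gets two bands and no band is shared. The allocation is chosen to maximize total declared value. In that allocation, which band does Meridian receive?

Treat this as an assignment problem: match each operator to one band.
Optimal: PeakComm→Band C ($774M), Meridian→Band D ($824M), OrbitCom→Band A ($493M), TerraLink→Band G ($978M), Solara→Band E ($811M), NorthTel→Band F ($828M) — total 774+824+493+978+811+828 = $4708M.
Next-best assignment: PeakComm→Band C, Meridian→Band G, OrbitCom→Band A, TerraLink→Band D, Solara→Band E, NorthTel→Band F = $4671M.
Swapping PeakComm↔OrbitCom (PeakComm→Band A $488M, OrbitCom→Band C $475M) loses 304.
Checked against all permutations: $4708M is optimal.
Meridian's own top band is Band G ($980M), but forcing Meridian→Band G and reassigning the rest optimally gives only $4671M — worse by 37.

Meridian receives Band D.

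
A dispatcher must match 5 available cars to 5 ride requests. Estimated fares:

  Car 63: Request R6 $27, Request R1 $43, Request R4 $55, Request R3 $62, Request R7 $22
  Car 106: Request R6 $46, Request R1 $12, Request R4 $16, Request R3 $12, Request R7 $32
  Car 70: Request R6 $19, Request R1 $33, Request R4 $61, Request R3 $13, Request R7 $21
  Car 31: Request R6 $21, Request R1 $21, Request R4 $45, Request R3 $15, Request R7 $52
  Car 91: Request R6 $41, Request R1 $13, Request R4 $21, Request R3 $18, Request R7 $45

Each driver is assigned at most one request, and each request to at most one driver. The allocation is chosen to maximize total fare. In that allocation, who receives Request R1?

This is a one-to-one assignment (maximum-weight bipartite matching).
Optimal: Car 63→Request R3 ($62), Car 106→Request R6 ($46), Car 70→Request R4 ($61), Car 31→Request R1 ($21), Car 91→Request R7 ($45) — total 62+46+61+21+45 = $235.
Max-entry greedy (repeatedly take the single best remaining cell) gives $234, worse by 1.
Swapping Car 91↔Car 70 (Car 91→Request R4 $21, Car 70→Request R7 $21) loses 64.
Car 31's own top request is Request R7 ($52), but forcing Car 31→Request R7 and reassigning the rest optimally gives only $234 — worse by 1.

Car 31 receives Request R1.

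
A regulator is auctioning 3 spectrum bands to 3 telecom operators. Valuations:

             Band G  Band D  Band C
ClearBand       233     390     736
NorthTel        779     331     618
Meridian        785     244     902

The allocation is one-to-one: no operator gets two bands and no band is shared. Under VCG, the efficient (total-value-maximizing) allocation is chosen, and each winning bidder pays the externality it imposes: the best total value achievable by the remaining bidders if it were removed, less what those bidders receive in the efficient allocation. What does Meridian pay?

Efficient allocation: ClearBand→Band D ($390M), NorthTel→Band G ($779M), Meridian→Band C ($902M); total welfare W = $2071M.
Meridian receives Band C at value $902M, so the others get W − 902 = $1169M.
Without Meridian: best allocation of the remaining 2 bidders over all 3 bands is ClearBand→Band C ($736M), NorthTel→Band G ($779M), total $1515M.
VCG payment = (others' best without Meridian) − (others' welfare with Meridian) = 1515 − 1169 = $346M.

Meridian pays $346M.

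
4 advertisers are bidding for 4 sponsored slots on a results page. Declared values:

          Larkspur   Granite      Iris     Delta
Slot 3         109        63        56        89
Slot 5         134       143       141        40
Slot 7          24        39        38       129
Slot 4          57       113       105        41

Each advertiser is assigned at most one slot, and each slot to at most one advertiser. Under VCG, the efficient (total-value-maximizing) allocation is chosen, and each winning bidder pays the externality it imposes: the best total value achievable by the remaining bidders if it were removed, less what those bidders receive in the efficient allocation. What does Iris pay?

Iris pays $30.

Efficient allocation: Larkspur→Slot 3 ($109), Granite→Slot 4 ($113), Iris→Slot 5 ($141), Delta→Slot 7 ($129); total welfare W = $492.
Iris receives Slot 5 at value $141, so the others get W − 141 = $351.
Without Iris: best allocation of the remaining 3 bidders over all 4 slots is Larkspur→Slot 3 ($109), Granite→Slot 5 ($143), Delta→Slot 7 ($129), total $381.
VCG payment = (others' best without Iris) − (others' welfare with Iris) = 381 − 351 = $30.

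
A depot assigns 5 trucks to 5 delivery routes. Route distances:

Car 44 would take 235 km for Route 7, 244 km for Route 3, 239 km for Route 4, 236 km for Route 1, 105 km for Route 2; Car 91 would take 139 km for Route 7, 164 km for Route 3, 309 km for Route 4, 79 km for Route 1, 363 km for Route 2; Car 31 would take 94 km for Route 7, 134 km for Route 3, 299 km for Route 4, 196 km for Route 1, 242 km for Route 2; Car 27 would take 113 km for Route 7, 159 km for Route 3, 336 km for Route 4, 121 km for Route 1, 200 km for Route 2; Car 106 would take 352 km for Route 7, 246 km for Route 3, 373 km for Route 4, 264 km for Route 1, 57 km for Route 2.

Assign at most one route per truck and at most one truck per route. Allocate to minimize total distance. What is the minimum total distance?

Minimum total: 622 km

Optimal: Car 44→Route 4 (239 km), Car 91→Route 1 (79 km), Car 31→Route 3 (134 km), Car 27→Route 7 (113 km), Car 106→Route 2 (57 km) — total 239+79+134+113+57 = 622 km.
Column-greedy (each route in turn goes to its cheapest remaining truck) gives 628 km, worse by 6.
Next-best assignment: Car 44→Route 4, Car 91→Route 1, Car 31→Route 7, Car 27→Route 3, Car 106→Route 2 = 628 km.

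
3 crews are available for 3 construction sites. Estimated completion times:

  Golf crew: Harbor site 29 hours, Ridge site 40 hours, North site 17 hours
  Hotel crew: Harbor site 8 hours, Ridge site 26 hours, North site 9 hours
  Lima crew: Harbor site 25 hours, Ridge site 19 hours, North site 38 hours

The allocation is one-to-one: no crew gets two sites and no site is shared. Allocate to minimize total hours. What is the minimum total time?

Min total: 44 hours

Treat this as an assignment problem: match each crew to one site.
Optimal: Golf crew→North site (17 hours), Hotel crew→Harbor site (8 hours), Lima crew→Ridge site (19 hours) — total 17+8+19 = 44 hours.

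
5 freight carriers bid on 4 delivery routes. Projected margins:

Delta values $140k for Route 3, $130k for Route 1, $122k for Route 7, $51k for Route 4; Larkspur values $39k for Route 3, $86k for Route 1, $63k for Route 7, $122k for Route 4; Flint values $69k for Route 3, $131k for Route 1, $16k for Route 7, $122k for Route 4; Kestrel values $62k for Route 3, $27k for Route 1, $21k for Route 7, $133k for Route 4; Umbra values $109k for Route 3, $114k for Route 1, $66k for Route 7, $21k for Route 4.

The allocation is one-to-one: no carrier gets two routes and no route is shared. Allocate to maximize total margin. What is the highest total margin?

Max total: $495k

This is the linear assignment problem.
Optimal: Umbra→Route 3 ($109k), Flint→Route 1 ($131k), Delta→Route 7 ($122k), Kestrel→Route 4 ($133k) — total 109+131+122+133 = $495k.
Row-greedy (each carrier in turn takes its best remaining route) gives $414k, worse by 81.
Swapping Kestrel↔Flint (Kestrel→Route 1 $27k, Flint→Route 4 $122k) loses 115.
Every other assignment is strictly worse.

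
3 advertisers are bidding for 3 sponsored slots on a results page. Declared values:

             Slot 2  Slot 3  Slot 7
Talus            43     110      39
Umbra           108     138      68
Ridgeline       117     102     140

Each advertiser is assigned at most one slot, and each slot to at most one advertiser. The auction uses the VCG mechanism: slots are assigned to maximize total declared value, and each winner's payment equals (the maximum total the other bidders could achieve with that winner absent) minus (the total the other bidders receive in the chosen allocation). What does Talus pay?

Efficient allocation: Talus→Slot 3 ($110), Umbra→Slot 2 ($108), Ridgeline→Slot 7 ($140); total welfare W = $358.
Talus receives Slot 3 at value $110, so the others get W − 110 = $248.
Without Talus: best allocation of the remaining 2 bidders over all 3 slots is Umbra→Slot 3 ($138), Ridgeline→Slot 7 ($140), total $278.
VCG payment = (others' best without Talus) − (others' welfare with Talus) = 278 − 248 = $30.

Talus pays $30.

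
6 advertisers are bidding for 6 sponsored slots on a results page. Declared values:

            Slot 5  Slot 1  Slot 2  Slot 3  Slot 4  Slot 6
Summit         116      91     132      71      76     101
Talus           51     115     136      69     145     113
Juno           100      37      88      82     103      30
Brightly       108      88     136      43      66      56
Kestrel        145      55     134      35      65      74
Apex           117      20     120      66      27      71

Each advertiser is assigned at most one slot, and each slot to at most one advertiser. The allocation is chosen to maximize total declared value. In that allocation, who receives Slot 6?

Treat this as an assignment problem: match each advertiser to one slot.
Optimal: Summit→Slot 6 ($101), Talus→Slot 4 ($145), Juno→Slot 3 ($82), Brightly→Slot 1 ($88), Kestrel→Slot 5 ($145), Apex→Slot 2 ($120) — total 101+145+82+88+145+120 = $681.
Next-best assignment: Summit→Slot 1, Talus→Slot 4, Juno→Slot 3, Brightly→Slot 2, Kestrel→Slot 5, Apex→Slot 6 = $670.
Swapping Juno↔Summit (Juno→Slot 6 $30, Summit→Slot 3 $71) loses 82.
Every other assignment is strictly worse.
Summit's own top slot is Slot 2 ($132), but forcing Summit→Slot 2 and reassigning the rest optimally gives only $663 — worse by 18.

Summit receives Slot 6.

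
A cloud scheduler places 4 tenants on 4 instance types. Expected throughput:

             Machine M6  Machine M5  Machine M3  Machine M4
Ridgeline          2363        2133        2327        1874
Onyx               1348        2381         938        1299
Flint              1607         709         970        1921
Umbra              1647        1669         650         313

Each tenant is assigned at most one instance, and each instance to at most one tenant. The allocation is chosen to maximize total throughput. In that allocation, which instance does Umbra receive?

Umbra receives Machine M6.

This is a one-to-one assignment (maximum-weight bipartite matching).
Optimal: Ridgeline→Machine M3 (2327 ops/s), Onyx→Machine M5 (2381 ops/s), Flint→Machine M4 (1921 ops/s), Umbra→Machine M6 (1647 ops/s) — total 2327+2381+1921+1647 = 8276 ops/s.
Row-greedy (each tenant in turn takes its best remaining instance) gives 7315 ops/s, worse by 961.
Swapping Ridgeline↔Onyx (Ridgeline→Machine M5 2133 ops/s, Onyx→Machine M3 938 ops/s) loses 1637.
No other one-to-one assignment exceeds 8276 ops/s.
Umbra's own top instance is Machine M5 (1669 ops/s), but forcing Umbra→Machine M5 and reassigning the rest optimally gives only 7265 ops/s — worse by 1011.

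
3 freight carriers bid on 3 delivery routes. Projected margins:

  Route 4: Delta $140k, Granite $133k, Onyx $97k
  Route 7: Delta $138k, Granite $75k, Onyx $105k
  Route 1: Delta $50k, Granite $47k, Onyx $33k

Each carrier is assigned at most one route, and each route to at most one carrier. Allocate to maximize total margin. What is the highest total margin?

This is a one-to-one assignment (maximum-weight bipartite matching).
Optimal: Delta→Route 7 ($138k), Granite→Route 4 ($133k), Onyx→Route 1 ($33k) — total 138+133+33 = $304k.
Row-greedy (each carrier in turn takes its best remaining route) gives $248k, worse by 56.
Next-best assignment: Delta→Route 4, Granite→Route 1, Onyx→Route 7 = $292k.
Every other assignment is strictly worse.

Maximum total: $304k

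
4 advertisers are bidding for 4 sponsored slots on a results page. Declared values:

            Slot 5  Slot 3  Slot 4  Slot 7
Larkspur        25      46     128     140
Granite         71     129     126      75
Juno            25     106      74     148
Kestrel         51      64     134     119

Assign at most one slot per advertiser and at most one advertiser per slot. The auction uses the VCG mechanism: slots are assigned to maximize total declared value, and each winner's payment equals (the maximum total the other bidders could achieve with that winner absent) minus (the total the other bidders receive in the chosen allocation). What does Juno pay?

Efficient allocation: Larkspur→Slot 4 ($128), Granite→Slot 3 ($129), Juno→Slot 7 ($148), Kestrel→Slot 5 ($51); total welfare W = $456.
Juno receives Slot 7 at value $148, so the others get W − 148 = $308.
Without Juno: best allocation of the remaining 3 bidders over all 4 slots is Larkspur→Slot 7 ($140), Granite→Slot 3 ($129), Kestrel→Slot 4 ($134), total $403.
VCG payment = (others' best without Juno) − (others' welfare with Juno) = 403 − 308 = $95.

Juno pays $95.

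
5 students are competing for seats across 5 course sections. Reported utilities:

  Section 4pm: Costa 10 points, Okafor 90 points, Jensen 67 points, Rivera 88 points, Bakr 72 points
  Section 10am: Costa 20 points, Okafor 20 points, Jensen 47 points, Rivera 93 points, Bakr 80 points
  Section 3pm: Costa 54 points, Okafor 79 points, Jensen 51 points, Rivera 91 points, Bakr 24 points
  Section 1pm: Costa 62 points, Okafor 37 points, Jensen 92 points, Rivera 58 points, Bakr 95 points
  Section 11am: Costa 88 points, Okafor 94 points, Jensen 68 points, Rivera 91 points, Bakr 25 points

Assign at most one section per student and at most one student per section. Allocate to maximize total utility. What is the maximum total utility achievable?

Max total: 441 points

This is a one-to-one assignment (maximum-weight bipartite matching).
Optimal: Costa→Section 11am (88 points), Okafor→Section 4pm (90 points), Jensen→Section 1pm (92 points), Rivera→Section 3pm (91 points), Bakr→Section 10am (80 points) — total 88+90+92+91+80 = 441 points.
Row-greedy (each student in turn takes its best remaining section) gives 387 points, worse by 54.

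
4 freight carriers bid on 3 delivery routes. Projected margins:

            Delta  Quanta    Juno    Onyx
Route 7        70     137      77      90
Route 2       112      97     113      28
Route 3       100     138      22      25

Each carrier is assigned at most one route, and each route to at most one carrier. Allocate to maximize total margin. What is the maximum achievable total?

Max total: $350k

Optimal: Quanta→Route 7 ($137k), Juno→Route 2 ($113k), Delta→Route 3 ($100k) — total 137+113+100 = $350k.
Max-entry greedy (repeatedly take the single best remaining cell) gives $341k, worse by 9.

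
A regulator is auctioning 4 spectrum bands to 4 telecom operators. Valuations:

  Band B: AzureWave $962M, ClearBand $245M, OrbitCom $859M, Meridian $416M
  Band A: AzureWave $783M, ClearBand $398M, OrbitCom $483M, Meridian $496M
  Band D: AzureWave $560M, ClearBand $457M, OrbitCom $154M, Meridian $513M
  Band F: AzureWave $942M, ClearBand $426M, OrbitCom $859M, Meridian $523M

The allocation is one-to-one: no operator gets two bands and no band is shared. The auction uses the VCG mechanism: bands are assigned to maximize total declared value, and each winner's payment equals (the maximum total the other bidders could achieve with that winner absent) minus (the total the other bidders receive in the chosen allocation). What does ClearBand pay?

Efficient allocation: AzureWave→Band B ($962M), ClearBand→Band D ($457M), OrbitCom→Band F ($859M), Meridian→Band A ($496M); total welfare W = $2774M.
ClearBand receives Band D at value $457M, so the others get W − 457 = $2317M.
Without ClearBand: best allocation of the remaining 3 bidders over all 4 bands is AzureWave→Band B ($962M), OrbitCom→Band F ($859M), Meridian→Band D ($513M), total $2334M.
VCG payment = (others' best without ClearBand) − (others' welfare with ClearBand) = 2334 − 2317 = $17M.

ClearBand pays $17M.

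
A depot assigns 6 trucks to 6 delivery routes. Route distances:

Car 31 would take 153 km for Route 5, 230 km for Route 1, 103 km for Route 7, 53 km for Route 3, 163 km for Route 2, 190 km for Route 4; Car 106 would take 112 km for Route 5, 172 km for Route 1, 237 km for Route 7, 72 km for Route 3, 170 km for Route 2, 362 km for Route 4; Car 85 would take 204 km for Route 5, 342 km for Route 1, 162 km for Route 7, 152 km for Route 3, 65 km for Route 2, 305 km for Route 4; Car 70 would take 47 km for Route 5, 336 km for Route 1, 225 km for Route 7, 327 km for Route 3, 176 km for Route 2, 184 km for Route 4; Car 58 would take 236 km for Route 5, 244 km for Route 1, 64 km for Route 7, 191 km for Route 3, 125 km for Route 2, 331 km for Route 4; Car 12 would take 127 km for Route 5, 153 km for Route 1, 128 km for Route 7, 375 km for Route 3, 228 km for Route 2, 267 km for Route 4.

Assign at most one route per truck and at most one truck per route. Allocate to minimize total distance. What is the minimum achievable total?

Minimum total: 591 km

Treat this as an assignment problem: match each truck to one route.
Optimal: Car 31→Route 4 (190 km), Car 106→Route 3 (72 km), Car 85→Route 2 (65 km), Car 70→Route 5 (47 km), Car 58→Route 7 (64 km), Car 12→Route 1 (153 km) — total 190+72+65+47+64+153 = 591 km.
Next-best assignment: Car 31→Route 3, Car 106→Route 5, Car 85→Route 2, Car 70→Route 4, Car 58→Route 7, Car 12→Route 1 = 631 km.
Every other assignment is strictly worse.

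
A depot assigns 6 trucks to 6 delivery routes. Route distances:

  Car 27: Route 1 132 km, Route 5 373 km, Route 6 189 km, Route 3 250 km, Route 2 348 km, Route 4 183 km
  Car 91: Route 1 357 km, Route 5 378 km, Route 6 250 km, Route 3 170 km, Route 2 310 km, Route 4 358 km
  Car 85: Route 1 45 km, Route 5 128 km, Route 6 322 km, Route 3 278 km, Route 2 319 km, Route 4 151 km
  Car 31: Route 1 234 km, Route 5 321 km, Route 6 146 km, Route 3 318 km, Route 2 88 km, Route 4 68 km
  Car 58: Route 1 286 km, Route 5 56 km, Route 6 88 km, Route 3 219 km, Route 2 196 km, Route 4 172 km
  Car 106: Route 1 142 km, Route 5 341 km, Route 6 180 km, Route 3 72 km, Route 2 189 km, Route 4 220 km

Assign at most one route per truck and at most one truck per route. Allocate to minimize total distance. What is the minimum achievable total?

Treat this as an assignment problem: match each truck to one route.
Optimal: Car 27→Route 4 (183 km), Car 91→Route 6 (250 km), Car 85→Route 1 (45 km), Car 31→Route 2 (88 km), Car 58→Route 5 (56 km), Car 106→Route 3 (72 km) — total 183+250+45+88+56+72 = 694 km.
Min-entry greedy (repeatedly take the single cheapest remaining cell) gives 740 km, worse by 46.
Swapping Car 27↔Car 106 (Car 27→Route 3 250 km, Car 106→Route 4 220 km) adds 215.
Checked against all permutations: 694 km is optimal.

Min total: 694 km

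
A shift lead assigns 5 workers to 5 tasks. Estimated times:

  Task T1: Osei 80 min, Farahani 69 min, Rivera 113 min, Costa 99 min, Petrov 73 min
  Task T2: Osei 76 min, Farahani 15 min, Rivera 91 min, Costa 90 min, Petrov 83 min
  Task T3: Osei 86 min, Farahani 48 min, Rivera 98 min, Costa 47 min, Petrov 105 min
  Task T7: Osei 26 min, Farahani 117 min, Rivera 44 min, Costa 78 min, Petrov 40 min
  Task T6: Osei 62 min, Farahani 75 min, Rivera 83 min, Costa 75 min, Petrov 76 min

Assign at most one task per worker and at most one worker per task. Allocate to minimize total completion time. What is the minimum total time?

Minimum total: 241 min

Treat this as an assignment problem: match each worker to one task.
Optimal: Osei→Task T6 (62 min), Farahani→Task T2 (15 min), Rivera→Task T7 (44 min), Costa→Task T3 (47 min), Petrov→Task T1 (73 min) — total 62+15+44+47+73 = 241 min.
Row-greedy (each worker in turn takes its cheapest remaining task) gives 244 min, worse by 3.
Every other assignment is strictly worse.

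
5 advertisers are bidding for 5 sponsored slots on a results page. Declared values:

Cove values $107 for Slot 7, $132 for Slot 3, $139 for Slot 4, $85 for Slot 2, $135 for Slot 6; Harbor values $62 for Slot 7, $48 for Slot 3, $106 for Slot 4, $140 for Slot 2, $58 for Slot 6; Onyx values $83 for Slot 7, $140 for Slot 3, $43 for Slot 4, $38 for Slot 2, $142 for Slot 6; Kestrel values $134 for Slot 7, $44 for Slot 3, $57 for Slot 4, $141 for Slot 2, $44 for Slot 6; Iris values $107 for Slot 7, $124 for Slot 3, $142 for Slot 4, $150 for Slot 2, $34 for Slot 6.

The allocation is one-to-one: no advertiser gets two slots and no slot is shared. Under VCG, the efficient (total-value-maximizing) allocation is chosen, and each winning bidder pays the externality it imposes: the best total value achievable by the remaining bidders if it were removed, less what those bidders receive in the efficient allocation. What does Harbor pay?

Harbor pays $14.

Efficient allocation: Cove→Slot 6 ($135), Harbor→Slot 2 ($140), Onyx→Slot 3 ($140), Kestrel→Slot 7 ($134), Iris→Slot 4 ($142); total welfare W = $691.
Harbor receives Slot 2 at value $140, so the others get W − 140 = $551.
Without Harbor: best allocation of the remaining 4 bidders over all 5 slots is Cove→Slot 4 ($139), Onyx→Slot 6 ($142), Kestrel→Slot 7 ($134), Iris→Slot 2 ($150), total $565.
VCG payment = (others' best without Harbor) − (others' welfare with Harbor) = 565 − 551 = $14.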